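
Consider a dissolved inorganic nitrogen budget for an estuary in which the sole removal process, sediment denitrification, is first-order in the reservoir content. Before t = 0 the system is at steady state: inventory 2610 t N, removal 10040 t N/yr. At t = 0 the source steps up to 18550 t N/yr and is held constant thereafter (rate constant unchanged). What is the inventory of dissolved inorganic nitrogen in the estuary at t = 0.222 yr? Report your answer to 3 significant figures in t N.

3880 t N

The sink rate constant is k = F₀/M₀ = 10040/2610 = 3.847 yr⁻¹.
Solving dM/dt = F₁ − kM with M(0) = M₀ gives M(t) = F₁/k + (M₀ − F₁/k)·e^(−kt).
F₁/k = 18550/3.847 = 4822.3 t N; kt = 3.847 × 0.222 = 0.8540, e^(−kt) = 0.4257.
M(0.222) = 4822.3 + (2610 − 4822.3) × 0.4257 = 4822.3 − 941.8 = 3880.5 t N.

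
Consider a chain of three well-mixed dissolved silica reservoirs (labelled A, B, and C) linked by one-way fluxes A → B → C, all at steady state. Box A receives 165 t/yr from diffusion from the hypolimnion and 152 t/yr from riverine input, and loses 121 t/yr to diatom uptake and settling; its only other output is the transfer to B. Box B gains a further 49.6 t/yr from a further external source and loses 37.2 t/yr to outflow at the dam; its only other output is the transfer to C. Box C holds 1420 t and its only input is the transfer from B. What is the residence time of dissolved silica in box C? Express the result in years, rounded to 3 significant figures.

6.81 yr

Box A: F(A→B) = (165 + 152) − 121 = 196.00 t/yr.
Box B: F(B→C) = (196.00 + 49.6) − 37.2 = 208.40 t/yr.
Box C throughput = its input = 208.40 t/yr; τ = 1420 / 208.40 = 6.814 yr.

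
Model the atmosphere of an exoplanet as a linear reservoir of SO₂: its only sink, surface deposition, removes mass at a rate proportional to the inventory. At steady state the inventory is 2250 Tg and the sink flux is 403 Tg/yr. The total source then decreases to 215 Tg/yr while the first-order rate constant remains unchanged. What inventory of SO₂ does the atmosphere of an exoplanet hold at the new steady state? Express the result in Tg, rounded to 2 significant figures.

1200 Tg

Rate constant k = F/M = 403 / 2250 = 0.1791 yr⁻¹.
At the new steady state, source = k·M_new ⇒ M_new = 215 / 0.1791 = 1200 Tg.
(Equivalently M_new = M × F_new/F_old = 2250 × 215/403.)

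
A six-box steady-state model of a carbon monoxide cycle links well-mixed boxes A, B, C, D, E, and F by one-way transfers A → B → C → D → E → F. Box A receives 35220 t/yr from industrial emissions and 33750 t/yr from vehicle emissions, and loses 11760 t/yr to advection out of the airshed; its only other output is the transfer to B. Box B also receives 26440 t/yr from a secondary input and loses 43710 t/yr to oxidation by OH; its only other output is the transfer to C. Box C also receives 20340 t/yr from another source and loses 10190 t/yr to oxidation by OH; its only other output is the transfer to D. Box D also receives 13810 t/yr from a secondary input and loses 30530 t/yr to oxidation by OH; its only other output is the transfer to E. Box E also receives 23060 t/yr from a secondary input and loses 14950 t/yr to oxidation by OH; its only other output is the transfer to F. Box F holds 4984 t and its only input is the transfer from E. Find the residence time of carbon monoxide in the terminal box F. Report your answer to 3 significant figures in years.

0.120 yr

Box A: F(A→B) = (35220 + 33750) − 11760 = 57210 t/yr.
Box B: F(B→C) = (57210 + 26440) − 43710 = 39940 t/yr.
Box C: F(C→D) = (39940 + 20340) − 10190 = 50090 t/yr.
Box D: F(D→E) = (50090 + 13810) − 30530 = 33370 t/yr.
Box E: F(E→F) = (33370 + 23060) − 14950 = 41480 t/yr.
Box F throughput = its input = 41480 t/yr; τ = 4984 / 41480 = 0.1202 yr.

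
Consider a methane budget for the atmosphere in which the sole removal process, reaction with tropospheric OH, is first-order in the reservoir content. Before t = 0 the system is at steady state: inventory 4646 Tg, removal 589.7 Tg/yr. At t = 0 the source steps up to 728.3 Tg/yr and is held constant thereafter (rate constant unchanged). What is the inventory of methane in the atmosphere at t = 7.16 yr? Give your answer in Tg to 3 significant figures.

τ = M₀/F₀ = 4646/589.7 = 7.879 yr; rate constant k = 1/τ.
New steady state M_∞ = F₁/k = F₁·τ = 728.3 × 7.879 = 5738.0 Tg.
M(t) = M_∞ + (M₀ − M_∞)·e^(−t/τ); t/τ = 7.16/7.879 = 0.9088, so e^(−t/τ) = 0.4030.
M(t) = 5738.0 − 1092 × 0.4030 = 5297.9 Tg.

5300 Tg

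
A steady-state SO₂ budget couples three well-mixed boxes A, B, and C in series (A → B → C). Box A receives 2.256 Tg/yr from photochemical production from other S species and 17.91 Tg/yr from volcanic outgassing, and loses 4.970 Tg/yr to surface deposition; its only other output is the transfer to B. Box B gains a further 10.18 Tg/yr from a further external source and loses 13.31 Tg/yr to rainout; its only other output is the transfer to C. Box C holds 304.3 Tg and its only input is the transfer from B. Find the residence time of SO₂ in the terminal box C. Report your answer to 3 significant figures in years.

Box A: F(A→B) = (2.256 + 17.91) − 4.970 = 15.196 Tg/yr.
Box B: F(B→C) = (15.196 + 10.18) − 13.31 = 12.066 Tg/yr.
Box C throughput = its input = 12.066 Tg/yr; τ = 304.3 / 12.066 = 25.22 yr.

25.2 yr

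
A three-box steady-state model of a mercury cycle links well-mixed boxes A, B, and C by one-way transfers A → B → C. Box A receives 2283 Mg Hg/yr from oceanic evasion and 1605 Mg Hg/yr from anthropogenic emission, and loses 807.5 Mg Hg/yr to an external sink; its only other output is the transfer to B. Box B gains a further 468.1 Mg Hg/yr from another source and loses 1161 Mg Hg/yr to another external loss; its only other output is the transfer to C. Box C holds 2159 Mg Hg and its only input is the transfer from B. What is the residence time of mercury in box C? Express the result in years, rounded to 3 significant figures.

Box A: F(A→B) = (2283 + 1605) − 807.5 = 3080.5 Mg Hg/yr.
Box B: F(B→C) = (3080.5 + 468.1) − 1161 = 2387.6 Mg Hg/yr.
Box C throughput = its input = 2387.6 Mg Hg/yr; τ = 2159 / 2387.6 = 0.9043 yr.

0.904 yr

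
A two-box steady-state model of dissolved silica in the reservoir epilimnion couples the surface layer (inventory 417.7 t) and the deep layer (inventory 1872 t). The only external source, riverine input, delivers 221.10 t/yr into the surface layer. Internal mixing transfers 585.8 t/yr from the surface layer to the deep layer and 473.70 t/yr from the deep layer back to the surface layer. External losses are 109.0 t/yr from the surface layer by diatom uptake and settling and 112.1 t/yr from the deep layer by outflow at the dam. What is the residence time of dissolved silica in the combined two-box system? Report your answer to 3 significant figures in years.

10.4 yr

Treat the two boxes together as one reservoir: the mixing fluxes between them are internal recycling, so τ = ΣM / Σ(external losses).
M_total = 417.7 + 1872 = 2289.7 t.
ΣF_external_out = 109.0 + 112.1 = 221.10 t/yr.
τ = M_total / ΣF_ext = 2289.7 / 221.10 = 10.36 yr.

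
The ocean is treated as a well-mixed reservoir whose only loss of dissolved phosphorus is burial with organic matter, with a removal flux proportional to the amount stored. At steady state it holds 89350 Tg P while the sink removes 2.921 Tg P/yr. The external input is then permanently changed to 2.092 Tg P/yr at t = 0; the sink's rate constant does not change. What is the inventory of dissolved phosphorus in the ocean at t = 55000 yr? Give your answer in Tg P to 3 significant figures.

68200 Tg P

τ = M₀/F₀ = 89350/2.921 = 30590 yr; rate constant k = 1/τ.
New steady state M_∞ = F₁/k = F₁·τ = 2.092 × 30590 = 63992 Tg P.
M(t) = M_∞ + (M₀ − M_∞)·e^(−t/τ); t/τ = 55000/30590 = 1.798, so e^(−t/τ) = 0.1656.
M(t) = 63992 + 25360 × 0.1656 = 68192 Tg P.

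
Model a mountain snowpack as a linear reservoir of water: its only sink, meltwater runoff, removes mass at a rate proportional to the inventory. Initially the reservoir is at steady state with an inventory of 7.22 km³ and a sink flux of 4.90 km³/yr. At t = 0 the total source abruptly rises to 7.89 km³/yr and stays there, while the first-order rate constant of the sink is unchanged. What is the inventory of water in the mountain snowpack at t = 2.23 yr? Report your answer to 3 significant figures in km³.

The sink rate constant is k = F₀/M₀ = 4.90/7.22 = 0.6787 yr⁻¹.
Solving dM/dt = F₁ − kM with M(0) = M₀ gives M(t) = F₁/k + (M₀ − F₁/k)·e^(−kt).
F₁/k = 7.89/0.6787 = 11.626 km³; kt = 0.6787 × 2.23 = 1.513, e^(−kt) = 0.2202.
M(2.23) = 11.626 + (7.22 − 11.626) × 0.2202 = 11.626 − 0.9699 = 10.656 km³.

10.7 km³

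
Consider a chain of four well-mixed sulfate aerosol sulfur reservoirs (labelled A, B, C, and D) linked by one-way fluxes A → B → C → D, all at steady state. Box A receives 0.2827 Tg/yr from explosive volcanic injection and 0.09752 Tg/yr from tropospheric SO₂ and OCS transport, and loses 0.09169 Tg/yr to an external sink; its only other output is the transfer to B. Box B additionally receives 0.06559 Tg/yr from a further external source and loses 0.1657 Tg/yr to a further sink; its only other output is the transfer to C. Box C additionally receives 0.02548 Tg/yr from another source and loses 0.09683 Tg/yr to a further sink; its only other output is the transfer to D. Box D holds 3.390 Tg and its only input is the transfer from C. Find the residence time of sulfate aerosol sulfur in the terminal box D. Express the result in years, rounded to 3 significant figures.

29.0 yr

Box A: F(A→B) = (0.2827 + 0.09752) − 0.09169 = 0.28853 Tg/yr.
Box B: F(B→C) = (0.28853 + 0.06559) − 0.1657 = 0.18842 Tg/yr.
Box C: F(C→D) = (0.18842 + 0.02548) − 0.09683 = 0.11707 Tg/yr.
Box D throughput = its input = 0.11707 Tg/yr; τ = 3.390 / 0.11707 = 28.96 yr.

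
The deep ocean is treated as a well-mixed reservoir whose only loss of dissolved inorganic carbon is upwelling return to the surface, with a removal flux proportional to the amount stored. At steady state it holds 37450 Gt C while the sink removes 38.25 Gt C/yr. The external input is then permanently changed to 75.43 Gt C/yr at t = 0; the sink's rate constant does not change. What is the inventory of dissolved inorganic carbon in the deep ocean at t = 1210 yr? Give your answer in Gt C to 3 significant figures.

The sink rate constant is k = F₀/M₀ = 38.25/37450 = 0.001021 yr⁻¹.
Solving dM/dt = F₁ − kM with M(0) = M₀ gives M(t) = F₁/k + (M₀ − F₁/k)·e^(−kt).
F₁/k = 75.43/0.001021 = 73852 Gt C; kt = 0.001021 × 1210 = 1.236, e^(−kt) = 0.2906.
M(1210) = 73852 + (37450 − 73852) × 0.2906 = 73852 − 10580 = 63274 Gt C.

63300 Gt C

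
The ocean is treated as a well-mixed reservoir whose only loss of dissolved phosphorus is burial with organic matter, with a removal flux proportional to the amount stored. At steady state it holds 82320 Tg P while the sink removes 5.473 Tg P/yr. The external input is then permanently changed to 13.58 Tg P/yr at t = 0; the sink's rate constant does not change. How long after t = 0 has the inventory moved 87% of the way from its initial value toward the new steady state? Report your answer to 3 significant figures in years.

τ = M₀/F₀ = 82320/5.473 = 15040 yr.
The remaining gap fraction is e^(−t/τ); 87% covered ⇒ e^(−t/τ) = 0.130.
t = −τ ln(0.130) = 15040 × 2.040 = 30690 yr.

30700 yr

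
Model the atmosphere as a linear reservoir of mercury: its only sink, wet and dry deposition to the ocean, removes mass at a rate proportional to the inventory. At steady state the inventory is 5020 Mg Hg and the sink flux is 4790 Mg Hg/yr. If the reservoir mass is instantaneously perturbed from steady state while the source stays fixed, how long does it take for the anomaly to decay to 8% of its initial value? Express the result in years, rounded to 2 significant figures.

2.6 yr

For a linear reservoir the anomaly decays as exp(−t/τ) with τ = M/F = 5020/4790 = 1.048 yr.
exp(−t/τ) = 0.08 ⇒ t = −τ ln(0.08) = 1.048 × 2.526 = 2.647 yr.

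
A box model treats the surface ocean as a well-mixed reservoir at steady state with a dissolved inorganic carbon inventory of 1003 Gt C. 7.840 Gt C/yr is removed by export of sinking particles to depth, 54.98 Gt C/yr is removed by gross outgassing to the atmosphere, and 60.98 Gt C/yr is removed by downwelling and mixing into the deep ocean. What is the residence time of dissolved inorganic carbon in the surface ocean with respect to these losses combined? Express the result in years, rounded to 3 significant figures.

Total removal = 7.840 + 54.98 + 60.98 = 123.80 Gt C/yr.
τ = M / ΣF_out = 1003 / 123.80 = 8.102 yr.

8.10 yr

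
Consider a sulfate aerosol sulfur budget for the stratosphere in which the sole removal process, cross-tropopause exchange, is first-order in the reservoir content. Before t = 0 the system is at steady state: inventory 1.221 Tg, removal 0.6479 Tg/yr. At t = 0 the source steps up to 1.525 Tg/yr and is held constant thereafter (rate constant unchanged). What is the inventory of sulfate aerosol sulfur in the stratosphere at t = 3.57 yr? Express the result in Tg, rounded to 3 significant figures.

2.63 Tg

τ = M₀/F₀ = 1.221/0.6479 = 1.885 yr; rate constant k = 1/τ.
New steady state M_∞ = F₁/k = F₁·τ = 1.525 × 1.885 = 2.8739 Tg.
M(t) = M_∞ + (M₀ − M_∞)·e^(−t/τ); t/τ = 3.57/1.885 = 1.894, so e^(−t/τ) = 0.1504.
M(t) = 2.8739 − 1.653 × 0.1504 = 2.6253 Tg.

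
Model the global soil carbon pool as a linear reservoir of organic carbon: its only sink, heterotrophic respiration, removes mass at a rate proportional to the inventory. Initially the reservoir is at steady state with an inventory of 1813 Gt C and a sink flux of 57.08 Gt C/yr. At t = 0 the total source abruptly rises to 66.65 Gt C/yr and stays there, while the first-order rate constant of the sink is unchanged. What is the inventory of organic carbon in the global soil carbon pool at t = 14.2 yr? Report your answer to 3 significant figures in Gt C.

1920 Gt C

The sink rate constant is k = F₀/M₀ = 57.08/1813 = 0.03148 yr⁻¹.
Solving dM/dt = F₁ − kM with M(0) = M₀ gives M(t) = F₁/k + (M₀ − F₁/k)·e^(−kt).
F₁/k = 66.65/0.03148 = 2117.0 Gt C; kt = 0.03148 × 14.2 = 0.4471, e^(−kt) = 0.6395.
M(14.2) = 2117.0 + (1813 − 2117.0) × 0.6395 = 2117.0 − 194.4 = 1922.6 Gt C.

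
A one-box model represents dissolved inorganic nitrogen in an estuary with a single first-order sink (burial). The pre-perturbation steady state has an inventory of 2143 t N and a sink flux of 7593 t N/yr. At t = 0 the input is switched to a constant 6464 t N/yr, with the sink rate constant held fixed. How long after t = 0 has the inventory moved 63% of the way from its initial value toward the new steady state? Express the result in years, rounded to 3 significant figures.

τ = M₀/F₀ = 2143/7593 = 0.2822 yr.
The remaining gap fraction is e^(−t/τ); 63% covered ⇒ e^(−t/τ) = 0.370.
t = −τ ln(0.370) = 0.2822 × 0.9943 = 0.2806 yr.

0.281 yr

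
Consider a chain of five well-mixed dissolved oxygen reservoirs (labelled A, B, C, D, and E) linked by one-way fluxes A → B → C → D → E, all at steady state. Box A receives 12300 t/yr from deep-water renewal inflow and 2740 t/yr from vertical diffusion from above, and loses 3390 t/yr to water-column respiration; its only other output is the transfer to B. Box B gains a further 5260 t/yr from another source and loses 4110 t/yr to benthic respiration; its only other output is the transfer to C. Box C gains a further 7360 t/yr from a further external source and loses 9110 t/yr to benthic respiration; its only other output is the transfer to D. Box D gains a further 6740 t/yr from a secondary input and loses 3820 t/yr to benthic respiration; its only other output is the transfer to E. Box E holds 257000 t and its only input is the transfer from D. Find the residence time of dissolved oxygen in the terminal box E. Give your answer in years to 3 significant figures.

Box A: F(A→B) = (12300 + 2740) − 3390 = 11650 t/yr.
Box B: F(B→C) = (11650 + 5260) − 4110 = 12800 t/yr.
Box C: F(C→D) = (12800 + 7360) − 9110 = 11050 t/yr.
Box D: F(D→E) = (11050 + 6740) − 3820 = 13970 t/yr.
Box E throughput = its input = 13970 t/yr; τ = 257000 / 13970 = 18.40 yr.

18.4 yr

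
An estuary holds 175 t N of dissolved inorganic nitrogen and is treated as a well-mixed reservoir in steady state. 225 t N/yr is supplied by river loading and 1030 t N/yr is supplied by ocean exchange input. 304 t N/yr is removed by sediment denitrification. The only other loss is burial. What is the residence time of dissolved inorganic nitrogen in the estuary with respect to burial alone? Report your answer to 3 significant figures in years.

At steady state ΣF_in = ΣF_out.
ΣF_in = 225 + 1030 = 1255.0 t N/yr.
Burial flux = ΣF_in − (304) = 1255.0 − 304.0 = 951.0 t N/yr.
τ = M / F = 175 / 951.0 = 0.1840 yr.

0.184 yr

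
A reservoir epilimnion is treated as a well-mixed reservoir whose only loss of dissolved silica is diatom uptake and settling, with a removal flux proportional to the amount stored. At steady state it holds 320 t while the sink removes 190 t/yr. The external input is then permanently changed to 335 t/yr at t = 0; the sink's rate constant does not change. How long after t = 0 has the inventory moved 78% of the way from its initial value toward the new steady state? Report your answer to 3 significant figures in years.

τ = M₀/F₀ = 320/190 = 1.684 yr.
The remaining gap fraction is e^(−t/τ); 78% covered ⇒ e^(−t/τ) = 0.220.
t = −τ ln(0.220) = 1.684 × 1.514 = 2.550 yr.

2.55 yr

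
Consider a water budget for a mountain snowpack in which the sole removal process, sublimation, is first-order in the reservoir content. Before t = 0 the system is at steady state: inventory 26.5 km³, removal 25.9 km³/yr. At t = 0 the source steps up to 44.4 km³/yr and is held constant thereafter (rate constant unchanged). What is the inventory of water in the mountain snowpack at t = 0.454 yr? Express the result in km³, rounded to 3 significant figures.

33.3 km³

τ = M₀/F₀ = 26.5/25.9 = 1.023 yr; rate constant k = 1/τ.
New steady state M_∞ = F₁/k = F₁·τ = 44.4 × 1.023 = 45.429 km³.
M(t) = M_∞ + (M₀ − M_∞)·e^(−t/τ); t/τ = 0.454/1.023 = 0.4437, so e^(−t/τ) = 0.6416.
M(t) = 45.429 − 18.93 × 0.6416 = 33.283 km³.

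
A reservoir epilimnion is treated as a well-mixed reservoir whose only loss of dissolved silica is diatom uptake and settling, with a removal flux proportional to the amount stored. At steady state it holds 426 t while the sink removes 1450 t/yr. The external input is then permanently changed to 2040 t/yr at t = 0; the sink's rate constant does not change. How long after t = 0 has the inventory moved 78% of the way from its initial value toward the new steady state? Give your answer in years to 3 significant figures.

0.445 yr

τ = M₀/F₀ = 426/1450 = 0.2938 yr.
The remaining gap fraction is e^(−t/τ); 78% covered ⇒ e^(−t/τ) = 0.220.
t = −τ ln(0.220) = 0.2938 × 1.514 = 0.4448 yr.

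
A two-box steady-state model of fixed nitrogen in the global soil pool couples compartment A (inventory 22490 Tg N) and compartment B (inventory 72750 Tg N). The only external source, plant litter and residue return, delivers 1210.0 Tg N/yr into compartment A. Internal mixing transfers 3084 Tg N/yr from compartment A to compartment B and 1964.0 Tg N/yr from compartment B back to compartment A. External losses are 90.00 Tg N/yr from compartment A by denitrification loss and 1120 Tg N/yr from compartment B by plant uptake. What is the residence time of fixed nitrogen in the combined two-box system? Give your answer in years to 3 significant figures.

78.7 yr

Residence time in the combined system uses the total inventory and the total *external* removal — internal exchanges between the two boxes cancel.
M_total = 22490 + 72750 = 95240 Tg N.
ΣF_external_out = 90.00 + 1120 = 1210.0 Tg N/yr.
τ = M_total / ΣF_ext = 95240 / 1210.0 = 78.71 yr.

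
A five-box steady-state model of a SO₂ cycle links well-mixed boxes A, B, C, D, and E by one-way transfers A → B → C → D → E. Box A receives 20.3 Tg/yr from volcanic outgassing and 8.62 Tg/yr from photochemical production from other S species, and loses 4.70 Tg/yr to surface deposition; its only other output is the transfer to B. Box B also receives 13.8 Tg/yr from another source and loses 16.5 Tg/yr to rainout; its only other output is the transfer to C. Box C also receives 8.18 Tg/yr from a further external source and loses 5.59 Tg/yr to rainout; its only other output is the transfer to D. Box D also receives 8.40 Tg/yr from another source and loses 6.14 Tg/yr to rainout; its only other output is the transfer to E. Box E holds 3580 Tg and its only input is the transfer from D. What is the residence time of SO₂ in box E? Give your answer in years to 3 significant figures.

136 yr

Box A: F(A→B) = (20.3 + 8.62) − 4.70 = 24.220 Tg/yr.
Box B: F(B→C) = (24.220 + 13.8) − 16.5 = 21.520 Tg/yr.
Box C: F(C→D) = (21.520 + 8.18) − 5.59 = 24.110 Tg/yr.
Box D: F(D→E) = (24.110 + 8.40) − 6.14 = 26.370 Tg/yr.
Box E throughput = its input = 26.370 Tg/yr; τ = 3580 / 26.370 = 135.8 yr.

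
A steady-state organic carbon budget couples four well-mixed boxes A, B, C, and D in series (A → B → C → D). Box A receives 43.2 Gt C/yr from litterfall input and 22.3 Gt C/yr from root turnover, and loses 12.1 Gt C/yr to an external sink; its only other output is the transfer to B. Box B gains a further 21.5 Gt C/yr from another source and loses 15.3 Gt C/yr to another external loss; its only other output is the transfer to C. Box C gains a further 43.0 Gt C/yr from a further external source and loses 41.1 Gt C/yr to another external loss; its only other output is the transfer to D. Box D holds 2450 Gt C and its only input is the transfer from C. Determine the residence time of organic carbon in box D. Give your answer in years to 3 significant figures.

39.8 yr

Box A: F(A→B) = (43.2 + 22.3) − 12.1 = 53.400 Gt C/yr.
Box B: F(B→C) = (53.400 + 21.5) − 15.3 = 59.600 Gt C/yr.
Box C: F(C→D) = (59.600 + 43.0) − 41.1 = 61.500 Gt C/yr.
Box D throughput = its input = 61.500 Gt C/yr; τ = 2450 / 61.500 = 39.84 yr.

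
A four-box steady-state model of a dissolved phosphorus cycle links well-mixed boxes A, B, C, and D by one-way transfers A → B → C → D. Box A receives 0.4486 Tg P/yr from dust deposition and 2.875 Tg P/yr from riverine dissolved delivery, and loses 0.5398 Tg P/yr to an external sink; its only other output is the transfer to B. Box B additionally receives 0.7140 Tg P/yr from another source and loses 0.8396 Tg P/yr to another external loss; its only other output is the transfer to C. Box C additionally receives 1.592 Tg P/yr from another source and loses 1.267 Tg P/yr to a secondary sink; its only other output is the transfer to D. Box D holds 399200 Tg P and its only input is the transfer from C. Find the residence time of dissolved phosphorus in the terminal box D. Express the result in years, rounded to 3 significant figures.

Box A: F(A→B) = (0.4486 + 2.875) − 0.5398 = 2.7838 Tg P/yr.
Box B: F(B→C) = (2.7838 + 0.7140) − 0.8396 = 2.6582 Tg P/yr.
Box C: F(C→D) = (2.6582 + 1.592) − 1.267 = 2.9832 Tg P/yr.
Box D throughput = its input = 2.9832 Tg P/yr; τ = 399200 / 2.9832 = 133800 yr.

134000 yr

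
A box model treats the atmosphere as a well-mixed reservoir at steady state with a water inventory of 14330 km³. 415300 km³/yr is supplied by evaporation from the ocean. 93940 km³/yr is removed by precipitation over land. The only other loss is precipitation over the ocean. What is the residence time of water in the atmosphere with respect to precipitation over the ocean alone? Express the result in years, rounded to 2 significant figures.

0.045 yr

At steady state ΣF_in = ΣF_out.
ΣF_in = 415300 km³/yr.
Precipitation over the ocean flux = ΣF_in − (93940) = 415300 − 93940 = 321400 km³/yr.
τ = M / F = 14330 / 321400 = 0.04459 yr.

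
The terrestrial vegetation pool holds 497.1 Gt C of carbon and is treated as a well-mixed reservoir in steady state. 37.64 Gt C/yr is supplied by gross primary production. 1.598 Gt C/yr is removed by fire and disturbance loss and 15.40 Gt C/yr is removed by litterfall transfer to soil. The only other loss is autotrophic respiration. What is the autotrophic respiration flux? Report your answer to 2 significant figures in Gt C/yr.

At steady state ΣF_in = ΣF_out.
ΣF_in = 37.640 Gt C/yr.
Autotrophic respiration flux = ΣF_in − (1.598 + 15.40) = 37.640 − 17.00 = 20.64 Gt C/yr.

21 Gt C/yr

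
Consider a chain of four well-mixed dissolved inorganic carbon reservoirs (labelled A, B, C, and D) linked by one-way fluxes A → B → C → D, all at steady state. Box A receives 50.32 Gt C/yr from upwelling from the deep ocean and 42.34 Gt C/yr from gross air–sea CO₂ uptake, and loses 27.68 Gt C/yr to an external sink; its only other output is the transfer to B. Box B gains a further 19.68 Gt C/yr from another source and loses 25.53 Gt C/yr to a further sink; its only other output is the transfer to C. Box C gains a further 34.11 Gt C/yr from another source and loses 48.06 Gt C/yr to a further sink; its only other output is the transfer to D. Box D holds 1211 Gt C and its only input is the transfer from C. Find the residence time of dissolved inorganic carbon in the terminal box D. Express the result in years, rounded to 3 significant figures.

26.8 yr

Box A: F(A→B) = (50.32 + 42.34) − 27.68 = 64.980 Gt C/yr.
Box B: F(B→C) = (64.980 + 19.68) − 25.53 = 59.130 Gt C/yr.
Box C: F(C→D) = (59.130 + 34.11) − 48.06 = 45.180 Gt C/yr.
Box D throughput = its input = 45.180 Gt C/yr; τ = 1211 / 45.180 = 26.80 yr.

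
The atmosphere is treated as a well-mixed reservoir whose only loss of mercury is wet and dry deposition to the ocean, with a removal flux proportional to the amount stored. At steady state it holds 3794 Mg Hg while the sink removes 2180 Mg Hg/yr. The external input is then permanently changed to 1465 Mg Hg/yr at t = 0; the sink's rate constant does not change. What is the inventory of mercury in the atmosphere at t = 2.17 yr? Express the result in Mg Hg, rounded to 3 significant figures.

2910 Mg Hg

The sink rate constant is k = F₀/M₀ = 2180/3794 = 0.5746 yr⁻¹.
Solving dM/dt = F₁ − kM with M(0) = M₀ gives M(t) = F₁/k + (M₀ − F₁/k)·e^(−kt).
F₁/k = 1465/0.5746 = 2549.6 Mg Hg; kt = 0.5746 × 2.17 = 1.247, e^(−kt) = 0.2874.
M(2.17) = 2549.6 + (3794 − 2549.6) × 0.2874 = 2549.6 + 357.6 = 2907.3 Mg Hg.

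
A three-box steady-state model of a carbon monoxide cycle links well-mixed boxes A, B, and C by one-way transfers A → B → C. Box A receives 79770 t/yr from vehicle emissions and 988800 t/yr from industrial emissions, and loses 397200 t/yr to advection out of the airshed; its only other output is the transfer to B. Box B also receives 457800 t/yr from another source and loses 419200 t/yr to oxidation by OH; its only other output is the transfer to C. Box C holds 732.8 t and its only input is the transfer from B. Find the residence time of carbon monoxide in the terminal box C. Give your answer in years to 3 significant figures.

Box A: F(A→B) = (79770 + 988800) − 397200 = 671370 t/yr.
Box B: F(B→C) = (671370 + 457800) − 419200 = 709970 t/yr.
Box C throughput = its input = 709970 t/yr; τ = 732.8 / 709970 = 0.001032 yr.

0.00103 yr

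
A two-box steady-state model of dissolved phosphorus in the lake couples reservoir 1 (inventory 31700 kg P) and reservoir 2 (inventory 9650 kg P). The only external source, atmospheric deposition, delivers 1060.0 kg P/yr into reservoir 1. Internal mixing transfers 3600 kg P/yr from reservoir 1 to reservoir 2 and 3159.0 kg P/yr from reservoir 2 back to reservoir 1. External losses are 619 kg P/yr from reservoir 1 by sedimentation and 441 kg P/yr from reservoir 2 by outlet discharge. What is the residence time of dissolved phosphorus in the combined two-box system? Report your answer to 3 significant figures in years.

39.0 yr

For the system as a whole, the A↔B exchange is internal and contributes nothing to the throughput; only the external sinks remove mass.
M_total = 31700 + 9650 = 41350 kg P.
ΣF_external_out = 619 + 441 = 1060.0 kg P/yr.
τ = M_total / ΣF_ext = 41350 / 1060.0 = 39.01 yr.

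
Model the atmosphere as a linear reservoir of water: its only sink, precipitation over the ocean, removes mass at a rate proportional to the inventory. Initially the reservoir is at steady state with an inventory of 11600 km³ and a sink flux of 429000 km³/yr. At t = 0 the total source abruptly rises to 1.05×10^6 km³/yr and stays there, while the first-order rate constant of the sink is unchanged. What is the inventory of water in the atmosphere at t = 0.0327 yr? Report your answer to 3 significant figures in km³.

Residence time τ = M₀/F₀ = 0.02704 yr. The eventual steady state is M_∞ = M₀·(F₁/F₀) = 11600 × 1.05×10^6/429000 = 28392 km³.
The anomaly ΔM(t) = M(t) − M_∞ decays as ΔM₀·e^(−t/τ) with ΔM₀ = 11600 − 28392 = −16790 km³.
At t = 0.0327 yr, e^(−t/τ) = e^(−1.209) = 0.2984, so ΔM = −5011 km³ and M = 28392 − 5011 = 23381 km³.

23400 km³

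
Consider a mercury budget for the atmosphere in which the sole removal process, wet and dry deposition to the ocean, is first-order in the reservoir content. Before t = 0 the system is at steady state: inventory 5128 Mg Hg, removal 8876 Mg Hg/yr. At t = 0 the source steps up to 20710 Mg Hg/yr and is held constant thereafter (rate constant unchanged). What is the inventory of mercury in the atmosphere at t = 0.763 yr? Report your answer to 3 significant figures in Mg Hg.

τ = M₀/F₀ = 5128/8876 = 0.5777 yr; rate constant k = 1/τ.
New steady state M_∞ = F₁/k = F₁·τ = 20710 × 0.5777 = 11965 Mg Hg.
M(t) = M_∞ + (M₀ − M_∞)·e^(−t/τ); t/τ = 0.763/0.5777 = 1.321, so e^(−t/τ) = 0.2670.
M(t) = 11965 − 6837 × 0.2670 = 10140 Mg Hg.

10100 Mg Hg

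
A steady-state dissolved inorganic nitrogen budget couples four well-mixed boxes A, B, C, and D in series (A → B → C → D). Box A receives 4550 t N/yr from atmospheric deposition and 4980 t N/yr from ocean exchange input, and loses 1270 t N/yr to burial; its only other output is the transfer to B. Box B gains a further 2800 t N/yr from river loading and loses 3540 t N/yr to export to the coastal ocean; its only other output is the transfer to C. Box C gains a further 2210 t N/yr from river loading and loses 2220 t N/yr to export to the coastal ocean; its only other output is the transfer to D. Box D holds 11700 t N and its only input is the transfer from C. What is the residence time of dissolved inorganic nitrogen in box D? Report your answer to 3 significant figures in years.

Box A: F(A→B) = (4550 + 4980) − 1270 = 8260.0 t N/yr.
Box B: F(B→C) = (8260.0 + 2800) − 3540 = 7520.0 t N/yr.
Box C: F(C→D) = (7520.0 + 2210) − 2220 = 7510.0 t N/yr.
Box D throughput = its input = 7510.0 t N/yr; τ = 11700 / 7510.0 = 1.558 yr.

1.56 yr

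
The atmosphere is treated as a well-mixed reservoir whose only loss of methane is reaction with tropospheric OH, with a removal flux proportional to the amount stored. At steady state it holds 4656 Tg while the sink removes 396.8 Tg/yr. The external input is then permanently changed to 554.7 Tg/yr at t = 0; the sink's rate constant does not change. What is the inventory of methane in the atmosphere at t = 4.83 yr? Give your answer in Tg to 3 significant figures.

5280 Tg

Residence time τ = M₀/F₀ = 11.73 yr. The eventual steady state is M_∞ = M₀·(F₁/F₀) = 4656 × 554.7/396.8 = 6508.8 Tg.
The anomaly ΔM(t) = M(t) − M_∞ decays as ΔM₀·e^(−t/τ) with ΔM₀ = 4656 − 6508.8 = −1853 Tg.
At t = 4.83 yr, e^(−t/τ) = e^(−0.4116) = 0.6626, so ΔM = −1228 Tg and M = 6508.8 − 1228 = 5281.2 Tg.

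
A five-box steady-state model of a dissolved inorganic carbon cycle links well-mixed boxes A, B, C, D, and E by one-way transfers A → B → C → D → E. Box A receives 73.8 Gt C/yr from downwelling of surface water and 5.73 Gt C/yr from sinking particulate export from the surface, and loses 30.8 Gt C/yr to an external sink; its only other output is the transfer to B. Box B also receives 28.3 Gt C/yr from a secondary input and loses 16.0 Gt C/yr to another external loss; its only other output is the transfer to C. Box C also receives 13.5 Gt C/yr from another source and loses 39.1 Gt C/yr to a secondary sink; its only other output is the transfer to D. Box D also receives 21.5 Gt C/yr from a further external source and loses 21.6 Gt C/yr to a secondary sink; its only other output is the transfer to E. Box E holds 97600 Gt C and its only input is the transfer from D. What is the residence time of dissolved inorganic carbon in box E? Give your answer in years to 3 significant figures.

2760 yr

Box A: F(A→B) = (73.8 + 5.73) − 30.8 = 48.730 Gt C/yr.
Box B: F(B→C) = (48.730 + 28.3) − 16.0 = 61.030 Gt C/yr.
Box C: F(C→D) = (61.030 + 13.5) − 39.1 = 35.430 Gt C/yr.
Box D: F(D→E) = (35.430 + 21.5) − 21.6 = 35.330 Gt C/yr.
Box E throughput = its input = 35.330 Gt C/yr; τ = 97600 / 35.330 = 2763 yr.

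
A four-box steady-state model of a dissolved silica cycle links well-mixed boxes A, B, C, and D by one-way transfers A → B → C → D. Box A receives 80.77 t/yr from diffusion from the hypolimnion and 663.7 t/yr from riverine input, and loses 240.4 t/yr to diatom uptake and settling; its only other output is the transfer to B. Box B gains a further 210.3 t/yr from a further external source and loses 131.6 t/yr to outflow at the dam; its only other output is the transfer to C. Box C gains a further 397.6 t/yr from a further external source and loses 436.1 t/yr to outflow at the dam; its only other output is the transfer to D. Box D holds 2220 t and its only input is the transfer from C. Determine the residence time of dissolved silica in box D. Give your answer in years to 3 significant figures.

Box A: F(A→B) = (80.77 + 663.7) − 240.4 = 504.07 t/yr.
Box B: F(B→C) = (504.07 + 210.3) − 131.6 = 582.77 t/yr.
Box C: F(C→D) = (582.77 + 397.6) − 436.1 = 544.27 t/yr.
Box D throughput = its input = 544.27 t/yr; τ = 2220 / 544.27 = 4.079 yr.

4.08 yr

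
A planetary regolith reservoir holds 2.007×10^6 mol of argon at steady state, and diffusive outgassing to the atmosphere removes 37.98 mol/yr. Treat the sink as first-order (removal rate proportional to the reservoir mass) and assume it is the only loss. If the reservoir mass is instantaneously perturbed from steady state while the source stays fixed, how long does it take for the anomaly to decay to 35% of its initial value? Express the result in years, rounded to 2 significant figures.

55000 yr

For a linear reservoir the anomaly decays as exp(−t/τ) with τ = M/F = 2.007×10^6/37.98 = 52840 yr.
exp(−t/τ) = 0.35 ⇒ t = −τ ln(0.35) = 52840 × 1.050 = 55480 yr.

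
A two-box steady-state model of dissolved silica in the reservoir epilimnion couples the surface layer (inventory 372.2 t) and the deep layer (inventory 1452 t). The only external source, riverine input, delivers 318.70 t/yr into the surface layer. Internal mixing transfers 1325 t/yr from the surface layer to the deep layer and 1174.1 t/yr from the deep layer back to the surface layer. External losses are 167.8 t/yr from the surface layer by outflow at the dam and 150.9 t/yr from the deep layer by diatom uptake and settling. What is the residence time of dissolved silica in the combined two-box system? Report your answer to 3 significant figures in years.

5.72 yr

Residence time in the combined system uses the total inventory and the total *external* removal — internal exchanges between the two boxes cancel.
M_total = 372.2 + 1452 = 1824.2 t.
ΣF_external_out = 167.8 + 150.9 = 318.70 t/yr.
τ = M_total / ΣF_ext = 1824.2 / 318.70 = 5.724 yr.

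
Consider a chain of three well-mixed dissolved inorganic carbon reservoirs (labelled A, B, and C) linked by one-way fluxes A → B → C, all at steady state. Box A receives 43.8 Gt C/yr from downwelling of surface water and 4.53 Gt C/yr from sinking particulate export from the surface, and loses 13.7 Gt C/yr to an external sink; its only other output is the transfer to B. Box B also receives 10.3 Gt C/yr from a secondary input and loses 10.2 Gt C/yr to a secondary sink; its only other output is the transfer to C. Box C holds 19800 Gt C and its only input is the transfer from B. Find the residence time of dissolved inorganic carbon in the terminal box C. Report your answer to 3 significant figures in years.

Box A: F(A→B) = (43.8 + 4.53) − 13.7 = 34.630 Gt C/yr.
Box B: F(B→C) = (34.630 + 10.3) − 10.2 = 34.730 Gt C/yr.
Box C throughput = its input = 34.730 Gt C/yr; τ = 19800 / 34.730 = 570.1 yr.

570 yr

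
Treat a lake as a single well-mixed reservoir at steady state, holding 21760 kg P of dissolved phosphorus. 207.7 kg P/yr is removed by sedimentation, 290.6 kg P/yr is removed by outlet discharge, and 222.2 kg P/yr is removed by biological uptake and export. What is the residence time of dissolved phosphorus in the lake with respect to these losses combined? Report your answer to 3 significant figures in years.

30.2 yr

Total removal = 207.7 + 290.6 + 222.2 = 720.50 kg P/yr.
τ = M / ΣF_out = 21760 / 720.50 = 30.20 yr.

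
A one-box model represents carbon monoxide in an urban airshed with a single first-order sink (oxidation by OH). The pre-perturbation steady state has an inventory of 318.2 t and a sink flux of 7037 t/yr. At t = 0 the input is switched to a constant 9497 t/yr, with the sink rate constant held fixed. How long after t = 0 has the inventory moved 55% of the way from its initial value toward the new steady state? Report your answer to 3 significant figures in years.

τ = M₀/F₀ = 318.2/7037 = 0.04522 yr.
The remaining gap fraction is e^(−t/τ); 55% covered ⇒ e^(−t/τ) = 0.450.
t = −τ ln(0.450) = 0.04522 × 0.7985 = 0.03611 yr.

0.0361 yr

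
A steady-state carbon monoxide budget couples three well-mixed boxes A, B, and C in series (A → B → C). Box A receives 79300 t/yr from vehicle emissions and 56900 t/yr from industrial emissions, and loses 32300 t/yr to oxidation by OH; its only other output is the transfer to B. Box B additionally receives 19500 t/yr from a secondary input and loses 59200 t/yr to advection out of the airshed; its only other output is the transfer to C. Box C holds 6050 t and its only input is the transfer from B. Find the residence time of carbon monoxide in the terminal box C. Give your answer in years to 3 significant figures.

Box A: F(A→B) = (79300 + 56900) − 32300 = 103900 t/yr.
Box B: F(B→C) = (103900 + 19500) − 59200 = 64200 t/yr.
Box C throughput = its input = 64200 t/yr; τ = 6050 / 64200 = 0.09424 yr.

0.0942 yr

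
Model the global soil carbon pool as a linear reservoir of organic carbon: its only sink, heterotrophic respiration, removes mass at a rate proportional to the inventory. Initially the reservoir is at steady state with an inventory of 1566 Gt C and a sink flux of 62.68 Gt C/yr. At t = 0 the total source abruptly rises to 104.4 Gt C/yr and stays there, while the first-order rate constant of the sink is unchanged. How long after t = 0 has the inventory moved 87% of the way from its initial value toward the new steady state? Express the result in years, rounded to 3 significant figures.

τ = M₀/F₀ = 1566/62.68 = 24.98 yr.
The remaining gap fraction is e^(−t/τ); 87% covered ⇒ e^(−t/τ) = 0.130.
t = −τ ln(0.130) = 24.98 × 2.040 = 50.97 yr.

51.0 yr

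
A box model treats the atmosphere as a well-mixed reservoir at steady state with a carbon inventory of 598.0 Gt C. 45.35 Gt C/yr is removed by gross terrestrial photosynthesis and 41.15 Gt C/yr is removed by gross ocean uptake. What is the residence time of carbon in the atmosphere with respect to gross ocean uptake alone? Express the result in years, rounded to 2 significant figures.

15 yr

Residence time with respect to a single sink: τ = M / F_sink.
τ = 598.0 / 41.15 = 14.53 yr.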